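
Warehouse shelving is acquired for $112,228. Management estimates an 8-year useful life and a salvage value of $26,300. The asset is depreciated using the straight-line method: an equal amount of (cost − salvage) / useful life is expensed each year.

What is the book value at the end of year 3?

$80,005

Depreciable base = $112,228 − $26,300 = $85,928.
Annual expense = $85,928 / 8 = $10,741.
End of year 1: book value $101,487.
End of year 2: book value $90,746.
End of year 3: book value $80,005.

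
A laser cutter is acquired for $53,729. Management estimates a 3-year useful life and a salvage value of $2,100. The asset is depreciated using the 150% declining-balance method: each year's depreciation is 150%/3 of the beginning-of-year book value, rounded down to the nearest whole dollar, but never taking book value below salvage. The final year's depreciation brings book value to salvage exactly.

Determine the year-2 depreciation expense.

Depreciable base = $53,729 − $2,100 = $51,629.
Year 1: ⌊$53,729 × 150%/3⌋ = $26,864. Book value $26,865.
Year 2: ⌊$26,865 × 150%/3⌋ = $13,432. Book value $13,433.

$13,432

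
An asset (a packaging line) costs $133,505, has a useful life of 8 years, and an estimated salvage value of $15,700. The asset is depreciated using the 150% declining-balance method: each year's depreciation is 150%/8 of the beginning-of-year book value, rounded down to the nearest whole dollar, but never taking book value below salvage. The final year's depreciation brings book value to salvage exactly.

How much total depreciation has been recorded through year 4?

$75,321

Depreciable base = $133,505 − $15,700 = $117,805.
Year 1: ⌊$133,505 × 150%/8⌋ = $25,032. Book value $108,473.
Year 2: ⌊$108,473 × 150%/8⌋ = $20,338. Book value $88,135.
Year 3: ⌊$88,135 × 150%/8⌋ = $16,525. Book value $71,610.
Year 4: ⌊$71,610 × 150%/8⌋ = $13,426. Book value $58,184.
Accumulated through year 4 = $133,505 − $58,184 = $75,321.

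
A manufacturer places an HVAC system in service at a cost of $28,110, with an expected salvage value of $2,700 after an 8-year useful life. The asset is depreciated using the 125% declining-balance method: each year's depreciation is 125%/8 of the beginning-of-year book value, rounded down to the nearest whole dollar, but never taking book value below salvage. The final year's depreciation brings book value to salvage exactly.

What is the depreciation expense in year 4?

$2,638

Depreciable base = $28,110 − $2,700 = $25,410.
Year 1: ⌊$28,110 × 125%/8⌋ = $4,392. Book value $23,718.
Year 2: ⌊$23,718 × 125%/8⌋ = $3,705. Book value $20,013.
Year 3: ⌊$20,013 × 125%/8⌋ = $3,127. Book value $16,886.
Year 4: ⌊$16,886 × 125%/8⌋ = $2,638. Book value $14,248.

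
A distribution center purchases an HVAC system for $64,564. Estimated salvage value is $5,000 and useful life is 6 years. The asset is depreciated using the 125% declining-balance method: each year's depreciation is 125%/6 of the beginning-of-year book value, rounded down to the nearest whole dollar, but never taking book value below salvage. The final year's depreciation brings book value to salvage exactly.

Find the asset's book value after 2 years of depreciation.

Depreciable base = $64,564 − $5,000 = $59,564.
Year 1: ⌊$64,564 × 125%/6⌋ = $13,450. Book value $51,114.
Year 2: ⌊$51,114 × 125%/6⌋ = $10,648. Book value $40,466.

$40,466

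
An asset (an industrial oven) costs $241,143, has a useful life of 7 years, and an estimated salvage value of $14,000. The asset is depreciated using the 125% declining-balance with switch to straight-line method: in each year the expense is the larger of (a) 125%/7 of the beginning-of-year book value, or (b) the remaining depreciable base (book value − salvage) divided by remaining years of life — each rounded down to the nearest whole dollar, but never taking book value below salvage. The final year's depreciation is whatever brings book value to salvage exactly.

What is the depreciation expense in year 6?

Depreciable base = $241,143 − $14,000 = $227,143.
Year 1: DB = ⌊$241,143 × 125%/7⌋ = $43,061; SL = ⌊$227,143/7⌋ = $32,449 → take DB $43,061. Book value $198,082.
Year 2: DB = ⌊$198,082 × 125%/7⌋ = $35,371; SL = ⌊$184,082/6⌋ = $30,680 → take DB $35,371. Book value $162,711.
Year 3: DB = ⌊$162,711 × 125%/7⌋ = $29,055; SL = ⌊$148,711/5⌋ = $29,742 → take SL $29,742. Book value $132,969.
Year 4: DB = ⌊$132,969 × 125%/7⌋ = $23,744; SL = ⌊$118,969/4⌋ = $29,742 → take SL $29,742. Book value $103,227.
Year 5: DB = ⌊$103,227 × 125%/7⌋ = $18,433; SL = ⌊$89,227/3⌋ = $29,742 → take SL $29,742. Book value $73,485.
Year 6: DB = ⌊$73,485 × 125%/7⌋ = $13,122; SL = ⌊$59,485/2⌋ = $29,742 → take SL $29,742. Book value $43,743.

$29,742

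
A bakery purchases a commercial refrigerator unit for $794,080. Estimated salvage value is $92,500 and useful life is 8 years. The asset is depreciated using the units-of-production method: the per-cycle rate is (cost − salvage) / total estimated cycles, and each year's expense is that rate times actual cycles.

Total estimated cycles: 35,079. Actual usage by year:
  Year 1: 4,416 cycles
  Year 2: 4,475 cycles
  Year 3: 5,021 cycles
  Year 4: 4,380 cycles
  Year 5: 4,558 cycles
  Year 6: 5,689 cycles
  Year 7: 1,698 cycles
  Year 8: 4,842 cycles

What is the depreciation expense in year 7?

Depreciable base = $794,080 − $92,500 = $701,580.
Rate = $701,580 / 35,079 cycles = $20 per cycle.
Year 1: 4,416 × $20 = $88,320. Book value $705,760.
Year 2: 4,475 × $20 = $89,500. Book value $616,260.
Year 3: 5,021 × $20 = $100,420. Book value $515,840.
Year 4: 4,380 × $20 = $87,600. Book value $428,240.
Year 5: 4,558 × $20 = $91,160. Book value $337,080.
Year 6: 5,689 × $20 = $113,780. Book value $223,300.
Year 7: 1,698 × $20 = $33,960. Book value $189,340.

$33,960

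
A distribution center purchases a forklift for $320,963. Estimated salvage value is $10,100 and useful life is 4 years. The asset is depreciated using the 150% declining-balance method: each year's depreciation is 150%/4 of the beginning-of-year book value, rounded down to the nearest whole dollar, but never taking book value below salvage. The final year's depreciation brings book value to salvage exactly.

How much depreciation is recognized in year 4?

Depreciable base = $320,963 − $10,100 = $310,863.
Year 1: ⌊$320,963 × 150%/4⌋ = $120,361. Book value $200,602.
Year 2: ⌊$200,602 × 150%/4⌋ = $75,225. Book value $125,377.
Year 3: ⌊$125,377 × 150%/4⌋ = $47,016. Book value $78,361.
Year 4 (final): $78,361 − $10,100 = $68,261. Book value $10,100.

$68,261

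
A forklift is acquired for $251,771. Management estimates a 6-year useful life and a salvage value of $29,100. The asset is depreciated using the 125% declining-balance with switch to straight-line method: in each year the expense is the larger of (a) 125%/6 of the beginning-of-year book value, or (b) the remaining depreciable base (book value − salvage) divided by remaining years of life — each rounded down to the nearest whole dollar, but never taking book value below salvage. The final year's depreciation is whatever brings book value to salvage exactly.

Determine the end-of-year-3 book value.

$124,922

Depreciable base = $251,771 − $29,100 = $222,671.
Year 1: DB = ⌊$251,771 × 125%/6⌋ = $52,452; SL = ⌊$222,671/6⌋ = $37,111 → take DB $52,452. Book value $199,319.
Year 2: DB = ⌊$199,319 × 125%/6⌋ = $41,524; SL = ⌊$170,219/5⌋ = $34,043 → take DB $41,524. Book value $157,795.
Year 3: DB = ⌊$157,795 × 125%/6⌋ = $32,873; SL = ⌊$128,695/4⌋ = $32,173 → take DB $32,873. Book value $124,922.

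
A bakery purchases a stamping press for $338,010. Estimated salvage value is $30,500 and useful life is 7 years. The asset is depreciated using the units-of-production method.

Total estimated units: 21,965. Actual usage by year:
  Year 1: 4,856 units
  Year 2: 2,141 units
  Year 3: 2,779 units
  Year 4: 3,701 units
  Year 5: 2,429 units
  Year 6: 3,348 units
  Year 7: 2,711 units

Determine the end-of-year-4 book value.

Depreciable base = $338,010 − $30,500 = $307,510.
Rate = $307,510 / 21,965 units = $14 per unit.
Year 1: 4,856 × $14 = $67,984. Book value $270,026.
Year 2: 2,141 × $14 = $29,974. Book value $240,052.
Year 3: 2,779 × $14 = $38,906. Book value $201,146.
Year 4: 3,701 × $14 = $51,814. Book value $149,332.

$149,332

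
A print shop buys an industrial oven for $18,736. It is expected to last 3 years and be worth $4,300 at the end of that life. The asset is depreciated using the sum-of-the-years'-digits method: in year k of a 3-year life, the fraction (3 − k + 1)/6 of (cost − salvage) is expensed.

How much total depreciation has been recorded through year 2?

Depreciable base = $18,736 − $4,300 = $14,436.
Sum of the years' digits = 3+2+1 = 6.
Year 1: $14,436 × 3/6 = $7,218. Book value $11,518.
Year 2: $14,436 × 2/6 = $4,812. Book value $6,706.
Accumulated through year 2 = $18,736 − $6,706 = $12,030.

$12,030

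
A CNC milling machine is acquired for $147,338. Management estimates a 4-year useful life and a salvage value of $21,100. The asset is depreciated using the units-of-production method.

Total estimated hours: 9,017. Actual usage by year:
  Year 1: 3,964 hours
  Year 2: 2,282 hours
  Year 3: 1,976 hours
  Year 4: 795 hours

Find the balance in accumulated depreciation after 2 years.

Depreciable base = $147,338 − $21,100 = $126,238.
Rate = $126,238 / 9,017 hours = $14 per hour.
Year 1: 3,964 × $14 = $55,496. Book value $91,842.
Year 2: 2,282 × $14 = $31,948. Book value $59,894.
Accumulated through year 2 = $147,338 − $59,894 = $87,444.

$87,444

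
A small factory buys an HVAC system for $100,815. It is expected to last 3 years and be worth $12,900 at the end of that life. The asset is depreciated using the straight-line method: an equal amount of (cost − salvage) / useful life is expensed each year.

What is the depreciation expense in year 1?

Depreciable base = $100,815 − $12,900 = $87,915.
Annual expense = $87,915 / 3 = $29,305.

$29,305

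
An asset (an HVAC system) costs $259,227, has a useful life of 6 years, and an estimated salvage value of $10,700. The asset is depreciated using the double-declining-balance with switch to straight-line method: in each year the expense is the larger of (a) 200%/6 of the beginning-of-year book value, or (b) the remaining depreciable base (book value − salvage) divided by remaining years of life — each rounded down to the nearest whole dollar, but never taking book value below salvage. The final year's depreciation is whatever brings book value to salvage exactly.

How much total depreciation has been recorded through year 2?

Depreciable base = $259,227 − $10,700 = $248,527.
Year 1: DB = ⌊$259,227 × 200%/6⌋ = $86,409; SL = ⌊$248,527/6⌋ = $41,421 → take DB $86,409. Book value $172,818.
Year 2: DB = ⌊$172,818 × 200%/6⌋ = $57,606; SL = ⌊$162,118/5⌋ = $32,423 → take DB $57,606. Book value $115,212.
Accumulated through year 2 = $259,227 − $115,212 = $144,015.

$144,015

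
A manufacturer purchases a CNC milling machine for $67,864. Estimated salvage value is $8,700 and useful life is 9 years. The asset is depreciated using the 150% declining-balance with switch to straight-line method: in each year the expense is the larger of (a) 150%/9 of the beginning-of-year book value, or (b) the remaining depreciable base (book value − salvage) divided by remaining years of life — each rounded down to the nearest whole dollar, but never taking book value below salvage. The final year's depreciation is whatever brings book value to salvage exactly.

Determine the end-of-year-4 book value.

$32,730

Depreciable base = $67,864 − $8,700 = $59,164.
Year 1: DB = ⌊$67,864 × 150%/9⌋ = $11,310; SL = ⌊$59,164/9⌋ = $6,573 → take DB $11,310. Book value $56,554.
Year 2: DB = ⌊$56,554 × 150%/9⌋ = $9,425; SL = ⌊$47,854/8⌋ = $5,981 → take DB $9,425. Book value $47,129.
Year 3: DB = ⌊$47,129 × 150%/9⌋ = $7,854; SL = ⌊$38,429/7⌋ = $5,489 → take DB $7,854. Book value $39,275.
Year 4: DB = ⌊$39,275 × 150%/9⌋ = $6,545; SL = ⌊$30,575/6⌋ = $5,095 → take DB $6,545. Book value $32,730.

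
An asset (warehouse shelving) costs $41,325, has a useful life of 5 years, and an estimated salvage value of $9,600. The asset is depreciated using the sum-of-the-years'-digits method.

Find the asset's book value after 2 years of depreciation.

Depreciable base = $41,325 − $9,600 = $31,725.
Sum of the years' digits = 5+4+3+2+1 = 15.
Year 1: $31,725 × 5/15 = $10,575. Book value $30,750.
Year 2: $31,725 × 4/15 = $8,460. Book value $22,290.

$22,290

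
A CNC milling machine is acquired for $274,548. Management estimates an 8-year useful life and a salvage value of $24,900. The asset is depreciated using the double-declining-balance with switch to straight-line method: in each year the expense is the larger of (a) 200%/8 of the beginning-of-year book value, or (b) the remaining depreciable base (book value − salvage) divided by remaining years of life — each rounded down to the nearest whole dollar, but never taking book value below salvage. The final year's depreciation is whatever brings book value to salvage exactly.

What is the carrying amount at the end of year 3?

$115,826

Depreciable base = $274,548 − $24,900 = $249,648.
Year 1: DB = ⌊$274,548 × 200%/8⌋ = $68,637; SL = ⌊$249,648/8⌋ = $31,206 → take DB $68,637. Book value $205,911.
Year 2: DB = ⌊$205,911 × 200%/8⌋ = $51,477; SL = ⌊$181,011/7⌋ = $25,858 → take DB $51,477. Book value $154,434.
Year 3: DB = ⌊$154,434 × 200%/8⌋ = $38,608; SL = ⌊$129,534/6⌋ = $21,589 → take DB $38,608. Book value $115,826.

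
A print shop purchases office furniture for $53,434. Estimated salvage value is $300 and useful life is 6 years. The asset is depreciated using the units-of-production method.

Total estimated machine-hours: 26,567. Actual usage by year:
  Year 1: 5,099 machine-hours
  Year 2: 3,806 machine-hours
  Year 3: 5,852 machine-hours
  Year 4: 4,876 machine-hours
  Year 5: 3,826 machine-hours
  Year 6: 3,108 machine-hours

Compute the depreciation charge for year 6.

$6,216

Depreciable base = $53,434 − $300 = $53,134.
Rate = $53,134 / 26,567 machine-hours = $2 per machine-hour.
Year 1: 5,099 × $2 = $10,198. Book value $43,236.
Year 2: 3,806 × $2 = $7,612. Book value $35,624.
Year 3: 5,852 × $2 = $11,704. Book value $23,920.
Year 4: 4,876 × $2 = $9,752. Book value $14,168.
Year 5: 3,826 × $2 = $7,652. Book value $6,516.
Year 6: 3,108 × $2 = $6,216. Book value $300.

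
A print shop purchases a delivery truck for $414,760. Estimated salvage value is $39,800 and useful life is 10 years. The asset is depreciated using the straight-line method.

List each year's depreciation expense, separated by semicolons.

$37,496; $37,496; $37,496; $37,496; $37,496; $37,496; $37,496; $37,496; $37,496; $37,496

Depreciable base = $414,760 − $39,800 = $374,960.
Annual expense = $374,960 / 10 = $37,496.
End of year 1: book value $377,264.
End of year 2: book value $339,768.
End of year 3: book value $302,272.
End of year 4: book value $264,776.
End of year 5: book value $227,280.
End of year 6: book value $189,784.
End of year 7: book value $152,288.
End of year 8: book value $114,792.
End of year 9: book value $77,296.
End of year 10: book value $39,800.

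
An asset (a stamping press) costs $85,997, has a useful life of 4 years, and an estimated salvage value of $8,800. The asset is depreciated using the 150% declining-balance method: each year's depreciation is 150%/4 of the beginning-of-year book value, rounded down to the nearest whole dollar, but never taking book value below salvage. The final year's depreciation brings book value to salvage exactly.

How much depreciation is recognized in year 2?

$20,155

Depreciable base = $85,997 − $8,800 = $77,197.
Year 1: ⌊$85,997 × 150%/4⌋ = $32,248. Book value $53,749.
Year 2: ⌊$53,749 × 150%/4⌋ = $20,155. Book value $33,594.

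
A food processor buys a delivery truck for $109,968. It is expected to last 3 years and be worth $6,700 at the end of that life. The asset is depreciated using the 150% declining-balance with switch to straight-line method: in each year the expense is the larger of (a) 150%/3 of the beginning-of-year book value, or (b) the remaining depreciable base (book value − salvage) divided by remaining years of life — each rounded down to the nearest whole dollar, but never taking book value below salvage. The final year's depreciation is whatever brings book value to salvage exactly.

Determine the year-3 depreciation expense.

$20,792

Depreciable base = $109,968 − $6,700 = $103,268.
Year 1: DB = ⌊$109,968 × 150%/3⌋ = $54,984; SL = ⌊$103,268/3⌋ = $34,422 → take DB $54,984. Book value $54,984.
Year 2: DB = ⌊$54,984 × 150%/3⌋ = $27,492; SL = ⌊$48,284/2⌋ = $24,142 → take DB $27,492. Book value $27,492.
Year 3 (final): $27,492 − $6,700 = $20,792. Book value $6,700.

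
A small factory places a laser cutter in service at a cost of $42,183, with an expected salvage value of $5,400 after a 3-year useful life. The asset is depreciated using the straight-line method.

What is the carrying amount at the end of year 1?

Depreciable base = $42,183 − $5,400 = $36,783.
Annual expense = $36,783 / 3 = $12,261.
End of year 1: book value $29,922.

$29,922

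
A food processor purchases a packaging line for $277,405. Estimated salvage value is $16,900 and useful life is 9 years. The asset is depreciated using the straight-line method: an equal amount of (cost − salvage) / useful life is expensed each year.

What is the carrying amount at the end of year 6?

Depreciable base = $277,405 − $16,900 = $260,505.
Annual expense = $260,505 / 9 = $28,945.
End of year 1: book value $248,460.
End of year 2: book value $219,515.
End of year 3: book value $190,570.
End of year 4: book value $161,625.
End of year 5: book value $132,680.
End of year 6: book value $103,735.

$103,735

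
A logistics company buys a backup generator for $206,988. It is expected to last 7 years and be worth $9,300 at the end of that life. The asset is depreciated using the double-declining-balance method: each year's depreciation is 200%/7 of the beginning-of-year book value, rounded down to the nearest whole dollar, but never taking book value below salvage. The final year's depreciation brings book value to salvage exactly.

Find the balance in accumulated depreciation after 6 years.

Depreciable base = $206,988 − $9,300 = $197,688.
Year 1: ⌊$206,988 × 200%/7⌋ = $59,139. Book value $147,849.
Year 2: ⌊$147,849 × 200%/7⌋ = $42,242. Book value $105,607.
Year 3: ⌊$105,607 × 200%/7⌋ = $30,173. Book value $75,434.
Year 4: ⌊$75,434 × 200%/7⌋ = $21,552. Book value $53,882.
Year 5: ⌊$53,882 × 200%/7⌋ = $15,394. Book value $38,488.
Year 6: ⌊$38,488 × 200%/7⌋ = $10,996. Book value $27,492.
Accumulated through year 6 = $206,988 − $27,492 = $179,496.

$179,496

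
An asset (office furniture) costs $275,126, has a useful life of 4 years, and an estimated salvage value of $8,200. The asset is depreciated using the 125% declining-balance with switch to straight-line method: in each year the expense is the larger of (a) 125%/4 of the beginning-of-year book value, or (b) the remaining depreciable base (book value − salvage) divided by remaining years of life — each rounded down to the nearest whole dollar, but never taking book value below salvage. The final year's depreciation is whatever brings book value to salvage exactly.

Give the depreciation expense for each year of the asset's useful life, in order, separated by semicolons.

$85,976; $60,316; $60,317; $60,317

Depreciable base = $275,126 − $8,200 = $266,926.
Year 1: DB = ⌊$275,126 × 125%/4⌋ = $85,976; SL = ⌊$266,926/4⌋ = $66,731 → take DB $85,976. Book value $189,150.
Year 2: DB = ⌊$189,150 × 125%/4⌋ = $59,109; SL = ⌊$180,950/3⌋ = $60,316 → take SL $60,316. Book value $128,834.
Year 3: DB = ⌊$128,834 × 125%/4⌋ = $40,260; SL = ⌊$120,634/2⌋ = $60,317 → take SL $60,317. Book value $68,517.
Year 4 (final): $68,517 − $8,200 = $60,317. Book value $8,200.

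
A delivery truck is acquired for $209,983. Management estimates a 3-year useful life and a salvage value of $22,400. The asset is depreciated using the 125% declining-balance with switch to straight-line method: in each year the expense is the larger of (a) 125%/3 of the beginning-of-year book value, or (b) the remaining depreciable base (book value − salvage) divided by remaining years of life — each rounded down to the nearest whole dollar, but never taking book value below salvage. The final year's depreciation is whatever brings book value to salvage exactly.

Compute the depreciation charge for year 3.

Depreciable base = $209,983 − $22,400 = $187,583.
Year 1: DB = ⌊$209,983 × 125%/3⌋ = $87,492; SL = ⌊$187,583/3⌋ = $62,527 → take DB $87,492. Book value $122,491.
Year 2: DB = ⌊$122,491 × 125%/3⌋ = $51,037; SL = ⌊$100,091/2⌋ = $50,045 → take DB $51,037. Book value $71,454.
Year 3 (final): $71,454 − $22,400 = $49,054. Book value $22,400.

$49,054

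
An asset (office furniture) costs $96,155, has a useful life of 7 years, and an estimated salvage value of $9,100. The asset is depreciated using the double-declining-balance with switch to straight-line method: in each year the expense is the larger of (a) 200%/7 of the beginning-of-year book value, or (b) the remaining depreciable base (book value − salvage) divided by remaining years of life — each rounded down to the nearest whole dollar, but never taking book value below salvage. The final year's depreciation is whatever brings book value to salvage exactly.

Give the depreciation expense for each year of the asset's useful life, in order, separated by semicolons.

$27,472; $19,623; $14,017; $10,012; $7,151; $5,108; $3,672

Depreciable base = $96,155 − $9,100 = $87,055.
Year 1: DB = ⌊$96,155 × 200%/7⌋ = $27,472; SL = ⌊$87,055/7⌋ = $12,436 → take DB $27,472. Book value $68,683.
Year 2: DB = ⌊$68,683 × 200%/7⌋ = $19,623; SL = ⌊$59,583/6⌋ = $9,930 → take DB $19,623. Book value $49,060.
Year 3: DB = ⌊$49,060 × 200%/7⌋ = $14,017; SL = ⌊$39,960/5⌋ = $7,992 → take DB $14,017. Book value $35,043.
Year 4: DB = ⌊$35,043 × 200%/7⌋ = $10,012; SL = ⌊$25,943/4⌋ = $6,485 → take DB $10,012. Book value $25,031.
Year 5: DB = ⌊$25,031 × 200%/7⌋ = $7,151; SL = ⌊$15,931/3⌋ = $5,310 → take DB $7,151. Book value $17,880.
Year 6: DB = ⌊$17,880 × 200%/7⌋ = $5,108; SL = ⌊$8,780/2⌋ = $4,390 → take DB $5,108. Book value $12,772.
Year 7 (final): $12,772 − $9,100 = $3,672. Book value $9,100.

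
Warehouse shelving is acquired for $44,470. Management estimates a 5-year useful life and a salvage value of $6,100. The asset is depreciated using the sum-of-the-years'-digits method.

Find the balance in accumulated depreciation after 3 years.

$30,696

Depreciable base = $44,470 − $6,100 = $38,370.
Sum of the years' digits = 5+4+3+2+1 = 15.
Year 1: $38,370 × 5/15 = $12,790. Book value $31,680.
Year 2: $38,370 × 4/15 = $10,232. Book value $21,448.
Year 3: $38,370 × 3/15 = $7,674. Book value $13,774.
Accumulated through year 3 = $44,470 − $13,774 = $30,696.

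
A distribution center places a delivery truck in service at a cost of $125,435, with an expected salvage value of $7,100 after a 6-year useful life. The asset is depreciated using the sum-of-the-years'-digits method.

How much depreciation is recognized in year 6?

Depreciable base = $125,435 − $7,100 = $118,335.
Sum of the years' digits = 6+5+4+3+2+1 = 21.
Year 1: $118,335 × 6/21 = $33,810. Book value $91,625.
Year 2: $118,335 × 5/21 = $28,175. Book value $63,450.
Year 3: $118,335 × 4/21 = $22,540. Book value $40,910.
Year 4: $118,335 × 3/21 = $16,905. Book value $24,005.
Year 5: $118,335 × 2/21 = $11,270. Book value $12,735.
Year 6: $118,335 × 1/21 = $5,635. Book value $7,100.

$5,635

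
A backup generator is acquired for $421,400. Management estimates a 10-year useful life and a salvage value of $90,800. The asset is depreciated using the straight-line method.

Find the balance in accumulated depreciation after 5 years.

Depreciable base = $421,400 − $90,800 = $330,600.
Annual expense = $330,600 / 10 = $33,060.
End of year 1: book value $388,340.
End of year 2: book value $355,280.
End of year 3: book value $322,220.
End of year 4: book value $289,160.
End of year 5: book value $256,100.
Accumulated through year 5 = $421,400 − $256,100 = $165,300.

$165,300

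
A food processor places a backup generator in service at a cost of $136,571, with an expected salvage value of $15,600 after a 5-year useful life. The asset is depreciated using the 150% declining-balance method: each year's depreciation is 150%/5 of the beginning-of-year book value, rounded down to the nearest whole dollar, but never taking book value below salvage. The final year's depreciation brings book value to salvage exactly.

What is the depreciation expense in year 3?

Depreciable base = $136,571 − $15,600 = $120,971.
Year 1: ⌊$136,571 × 150%/5⌋ = $40,971. Book value $95,600.
Year 2: ⌊$95,600 × 150%/5⌋ = $28,680. Book value $66,920.
Year 3: ⌊$66,920 × 150%/5⌋ = $20,076. Book value $46,844.

$20,076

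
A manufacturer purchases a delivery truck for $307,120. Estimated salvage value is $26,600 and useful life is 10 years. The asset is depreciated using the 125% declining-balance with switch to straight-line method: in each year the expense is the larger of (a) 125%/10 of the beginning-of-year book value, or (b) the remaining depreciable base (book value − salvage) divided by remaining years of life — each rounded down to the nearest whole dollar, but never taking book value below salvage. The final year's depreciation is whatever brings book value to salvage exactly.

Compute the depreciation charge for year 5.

Depreciable base = $307,120 − $26,600 = $280,520.
Year 1: DB = ⌊$307,120 × 125%/10⌋ = $38,390; SL = ⌊$280,520/10⌋ = $28,052 → take DB $38,390. Book value $268,730.
Year 2: DB = ⌊$268,730 × 125%/10⌋ = $33,591; SL = ⌊$242,130/9⌋ = $26,903 → take DB $33,591. Book value $235,139.
Year 3: DB = ⌊$235,139 × 125%/10⌋ = $29,392; SL = ⌊$208,539/8⌋ = $26,067 → take DB $29,392. Book value $205,747.
Year 4: DB = ⌊$205,747 × 125%/10⌋ = $25,718; SL = ⌊$179,147/7⌋ = $25,592 → take DB $25,718. Book value $180,029.
Year 5: DB = ⌊$180,029 × 125%/10⌋ = $22,503; SL = ⌊$153,429/6⌋ = $25,571 → take SL $25,571. Book value $154,458.

$25,571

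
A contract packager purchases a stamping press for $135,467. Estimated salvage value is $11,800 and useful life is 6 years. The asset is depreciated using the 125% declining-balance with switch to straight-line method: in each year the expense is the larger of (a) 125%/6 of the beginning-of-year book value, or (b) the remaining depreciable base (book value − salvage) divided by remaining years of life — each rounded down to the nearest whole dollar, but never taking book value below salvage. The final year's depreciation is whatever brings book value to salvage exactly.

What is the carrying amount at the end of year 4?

Depreciable base = $135,467 − $11,800 = $123,667.
Year 1: DB = ⌊$135,467 × 125%/6⌋ = $28,222; SL = ⌊$123,667/6⌋ = $20,611 → take DB $28,222. Book value $107,245.
Year 2: DB = ⌊$107,245 × 125%/6⌋ = $22,342; SL = ⌊$95,445/5⌋ = $19,089 → take DB $22,342. Book value $84,903.
Year 3: DB = ⌊$84,903 × 125%/6⌋ = $17,688; SL = ⌊$73,103/4⌋ = $18,275 → take SL $18,275. Book value $66,628.
Year 4: DB = ⌊$66,628 × 125%/6⌋ = $13,880; SL = ⌊$54,828/3⌋ = $18,276 → take SL $18,276. Book value $48,352.

$48,352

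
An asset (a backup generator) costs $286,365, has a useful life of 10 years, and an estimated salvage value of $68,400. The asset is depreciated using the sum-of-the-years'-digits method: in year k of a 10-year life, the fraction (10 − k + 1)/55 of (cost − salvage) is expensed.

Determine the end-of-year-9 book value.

$72,363

Depreciable base = $286,365 − $68,400 = $217,965.
Sum of the years' digits = 10+9+8+7+6+5+4+3+2+1 = 55.
Year 1: $217,965 × 10/55 = $39,630. Book value $246,735.
Year 2: $217,965 × 9/55 = $35,667. Book value $211,068.
Year 3: $217,965 × 8/55 = $31,704. Book value $179,364.
Year 4: $217,965 × 7/55 = $27,741. Book value $151,623.
Year 5: $217,965 × 6/55 = $23,778. Book value $127,845.
Year 6: $217,965 × 5/55 = $19,815. Book value $108,030.
Year 7: $217,965 × 4/55 = $15,852. Book value $92,178.
Year 8: $217,965 × 3/55 = $11,889. Book value $80,289.
Year 9: $217,965 × 2/55 = $7,926. Book value $72,363.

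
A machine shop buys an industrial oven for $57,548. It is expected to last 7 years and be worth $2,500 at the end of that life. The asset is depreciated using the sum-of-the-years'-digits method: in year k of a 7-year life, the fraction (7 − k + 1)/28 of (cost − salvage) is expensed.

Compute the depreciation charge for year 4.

Depreciable base = $57,548 − $2,500 = $55,048.
Sum of the years' digits = 7+6+5+4+3+2+1 = 28.
Year 1: $55,048 × 7/28 = $13,762. Book value $43,786.
Year 2: $55,048 × 6/28 = $11,796. Book value $31,990.
Year 3: $55,048 × 5/28 = $9,830. Book value $22,160.
Year 4: $55,048 × 4/28 = $7,864. Book value $14,296.

$7,864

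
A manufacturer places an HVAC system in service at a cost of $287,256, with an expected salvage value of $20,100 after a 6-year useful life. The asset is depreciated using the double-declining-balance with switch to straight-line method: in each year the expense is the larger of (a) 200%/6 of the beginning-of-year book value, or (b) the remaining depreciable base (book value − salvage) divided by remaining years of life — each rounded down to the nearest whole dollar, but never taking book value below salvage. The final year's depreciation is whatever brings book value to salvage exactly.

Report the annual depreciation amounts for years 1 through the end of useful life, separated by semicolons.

$95,752; $63,834; $42,556; $28,371; $18,914; $17,729

Depreciable base = $287,256 − $20,100 = $267,156.
Year 1: DB = ⌊$287,256 × 200%/6⌋ = $95,752; SL = ⌊$267,156/6⌋ = $44,526 → take DB $95,752. Book value $191,504.
Year 2: DB = ⌊$191,504 × 200%/6⌋ = $63,834; SL = ⌊$171,404/5⌋ = $34,280 → take DB $63,834. Book value $127,670.
Year 3: DB = ⌊$127,670 × 200%/6⌋ = $42,556; SL = ⌊$107,570/4⌋ = $26,892 → take DB $42,556. Book value $85,114.
Year 4: DB = ⌊$85,114 × 200%/6⌋ = $28,371; SL = ⌊$65,014/3⌋ = $21,671 → take DB $28,371. Book value $56,743.
Year 5: DB = ⌊$56,743 × 200%/6⌋ = $18,914; SL = ⌊$36,643/2⌋ = $18,321 → take DB $18,914. Book value $37,829.
Year 6 (final): $37,829 − $20,100 = $17,729. Book value $20,100.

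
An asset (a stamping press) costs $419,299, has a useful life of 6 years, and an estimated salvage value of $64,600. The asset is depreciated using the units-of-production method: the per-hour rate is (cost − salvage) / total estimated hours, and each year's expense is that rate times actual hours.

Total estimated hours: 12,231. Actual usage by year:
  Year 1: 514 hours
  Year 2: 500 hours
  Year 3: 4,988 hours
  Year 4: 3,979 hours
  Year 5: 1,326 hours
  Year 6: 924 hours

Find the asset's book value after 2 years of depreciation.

$389,893

Depreciable base = $419,299 − $64,600 = $354,699.
Rate = $354,699 / 12,231 hours = $29 per hour.
Year 1: 514 × $29 = $14,906. Book value $404,393.
Year 2: 500 × $29 = $14,500. Book value $389,893.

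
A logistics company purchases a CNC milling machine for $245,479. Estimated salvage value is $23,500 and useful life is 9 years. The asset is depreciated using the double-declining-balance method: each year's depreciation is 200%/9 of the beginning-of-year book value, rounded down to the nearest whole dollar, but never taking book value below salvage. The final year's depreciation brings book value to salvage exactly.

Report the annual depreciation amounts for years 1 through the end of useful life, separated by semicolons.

Depreciable base = $245,479 − $23,500 = $221,979.
Year 1: ⌊$245,479 × 200%/9⌋ = $54,550. Book value $190,929.
Year 2: ⌊$190,929 × 200%/9⌋ = $42,428. Book value $148,501.
Year 3: ⌊$148,501 × 200%/9⌋ = $33,000. Book value $115,501.
Year 4: ⌊$115,501 × 200%/9⌋ = $25,666. Book value $89,835.
Year 5: ⌊$89,835 × 200%/9⌋ = $19,963. Book value $69,872.
Year 6: ⌊$69,872 × 200%/9⌋ = $15,527. Book value $54,345.
Year 7: ⌊$54,345 × 200%/9⌋ = $12,076. Book value $42,269.
Year 8: ⌊$42,269 × 200%/9⌋ = $9,393. Book value $32,876.
Year 9 (final): $32,876 − $23,500 = $9,376. Book value $23,500.

$54,550; $42,428; $33,000; $25,666; $19,963; $15,527; $12,076; $9,393; $9,376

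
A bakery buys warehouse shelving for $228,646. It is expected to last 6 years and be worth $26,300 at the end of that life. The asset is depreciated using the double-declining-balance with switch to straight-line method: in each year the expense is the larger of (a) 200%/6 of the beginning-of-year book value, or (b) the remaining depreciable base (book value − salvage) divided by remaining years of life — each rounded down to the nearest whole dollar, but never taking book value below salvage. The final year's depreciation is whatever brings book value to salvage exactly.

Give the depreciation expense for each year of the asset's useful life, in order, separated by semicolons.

$76,215; $50,810; $33,873; $22,582; $15,055; $3,811

Depreciable base = $228,646 − $26,300 = $202,346.
Year 1: DB = ⌊$228,646 × 200%/6⌋ = $76,215; SL = ⌊$202,346/6⌋ = $33,724 → take DB $76,215. Book value $152,431.
Year 2: DB = ⌊$152,431 × 200%/6⌋ = $50,810; SL = ⌊$126,131/5⌋ = $25,226 → take DB $50,810. Book value $101,621.
Year 3: DB = ⌊$101,621 × 200%/6⌋ = $33,873; SL = ⌊$75,321/4⌋ = $18,830 → take DB $33,873. Book value $67,748.
Year 4: DB = ⌊$67,748 × 200%/6⌋ = $22,582; SL = ⌊$41,448/3⌋ = $13,816 → take DB $22,582. Book value $45,166.
Year 5: DB = ⌊$45,166 × 200%/6⌋ = $15,055; SL = ⌊$18,866/2⌋ = $9,433 → take DB $15,055. Book value $30,111.
Year 6 (final): $30,111 − $26,300 = $3,811. Book value $26,300.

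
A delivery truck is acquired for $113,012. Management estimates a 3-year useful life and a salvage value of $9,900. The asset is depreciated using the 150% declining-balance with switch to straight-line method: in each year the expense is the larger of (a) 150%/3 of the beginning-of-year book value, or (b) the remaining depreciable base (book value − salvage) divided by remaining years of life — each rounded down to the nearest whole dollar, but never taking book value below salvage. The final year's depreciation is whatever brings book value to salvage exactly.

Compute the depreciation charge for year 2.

$28,253

Depreciable base = $113,012 − $9,900 = $103,112.
Year 1: DB = ⌊$113,012 × 150%/3⌋ = $56,506; SL = ⌊$103,112/3⌋ = $34,370 → take DB $56,506. Book value $56,506.
Year 2: DB = ⌊$56,506 × 150%/3⌋ = $28,253; SL = ⌊$46,606/2⌋ = $23,303 → take DB $28,253. Book value $28,253.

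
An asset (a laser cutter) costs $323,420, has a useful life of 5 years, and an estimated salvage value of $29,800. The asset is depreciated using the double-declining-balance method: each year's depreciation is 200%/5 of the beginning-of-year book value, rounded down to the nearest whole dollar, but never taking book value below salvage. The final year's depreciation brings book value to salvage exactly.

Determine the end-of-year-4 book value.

$41,916

Depreciable base = $323,420 − $29,800 = $293,620.
Year 1: ⌊$323,420 × 200%/5⌋ = $129,368. Book value $194,052.
Year 2: ⌊$194,052 × 200%/5⌋ = $77,620. Book value $116,432.
Year 3: ⌊$116,432 × 200%/5⌋ = $46,572. Book value $69,860.
Year 4: ⌊$69,860 × 200%/5⌋ = $27,944. Book value $41,916.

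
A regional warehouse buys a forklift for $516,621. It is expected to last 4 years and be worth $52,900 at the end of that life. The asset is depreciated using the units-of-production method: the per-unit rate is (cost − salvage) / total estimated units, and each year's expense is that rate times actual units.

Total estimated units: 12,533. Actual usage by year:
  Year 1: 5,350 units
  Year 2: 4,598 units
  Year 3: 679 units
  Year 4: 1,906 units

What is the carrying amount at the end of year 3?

$123,422

Depreciable base = $516,621 − $52,900 = $463,721.
Rate = $463,721 / 12,533 units = $37 per unit.
Year 1: 5,350 × $37 = $197,950. Book value $318,671.
Year 2: 4,598 × $37 = $170,126. Book value $148,545.
Year 3: 679 × $37 = $25,123. Book value $123,422.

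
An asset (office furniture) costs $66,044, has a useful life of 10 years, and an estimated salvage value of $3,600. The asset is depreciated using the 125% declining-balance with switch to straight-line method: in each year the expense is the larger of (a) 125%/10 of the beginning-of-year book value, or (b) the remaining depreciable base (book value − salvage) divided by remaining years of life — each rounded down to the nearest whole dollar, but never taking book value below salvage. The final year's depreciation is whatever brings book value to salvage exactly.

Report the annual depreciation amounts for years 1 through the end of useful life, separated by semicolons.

Depreciable base = $66,044 − $3,600 = $62,444.
Year 1: DB = ⌊$66,044 × 125%/10⌋ = $8,255; SL = ⌊$62,444/10⌋ = $6,244 → take DB $8,255. Book value $57,789.
Year 2: DB = ⌊$57,789 × 125%/10⌋ = $7,223; SL = ⌊$54,189/9⌋ = $6,021 → take DB $7,223. Book value $50,566.
Year 3: DB = ⌊$50,566 × 125%/10⌋ = $6,320; SL = ⌊$46,966/8⌋ = $5,870 → take DB $6,320. Book value $44,246.
Year 4: DB = ⌊$44,246 × 125%/10⌋ = $5,530; SL = ⌊$40,646/7⌋ = $5,806 → take SL $5,806. Book value $38,440.
Year 5: DB = ⌊$38,440 × 125%/10⌋ = $4,805; SL = ⌊$34,840/6⌋ = $5,806 → take SL $5,806. Book value $32,634.
Year 6: DB = ⌊$32,634 × 125%/10⌋ = $4,079; SL = ⌊$29,034/5⌋ = $5,806 → take SL $5,806. Book value $26,828.
Year 7: DB = ⌊$26,828 × 125%/10⌋ = $3,353; SL = ⌊$23,228/4⌋ = $5,807 → take SL $5,807. Book value $21,021.
Year 8: DB = ⌊$21,021 × 125%/10⌋ = $2,627; SL = ⌊$17,421/3⌋ = $5,807 → take SL $5,807. Book value $15,214.
Year 9: DB = ⌊$15,214 × 125%/10⌋ = $1,901; SL = ⌊$11,614/2⌋ = $5,807 → take SL $5,807. Book value $9,407.
Year 10 (final): $9,407 − $3,600 = $5,807. Book value $3,600.

$8,255; $7,223; $6,320; $5,806; $5,806; $5,806; $5,807; $5,807; $5,807; $5,807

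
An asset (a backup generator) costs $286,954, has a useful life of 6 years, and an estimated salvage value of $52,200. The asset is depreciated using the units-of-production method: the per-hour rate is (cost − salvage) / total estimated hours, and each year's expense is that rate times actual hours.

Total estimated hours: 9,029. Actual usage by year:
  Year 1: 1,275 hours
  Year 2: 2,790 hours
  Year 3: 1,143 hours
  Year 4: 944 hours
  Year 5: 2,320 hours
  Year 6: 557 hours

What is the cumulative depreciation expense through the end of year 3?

$135,408

Depreciable base = $286,954 − $52,200 = $234,754.
Rate = $234,754 / 9,029 hours = $26 per hour.
Year 1: 1,275 × $26 = $33,150. Book value $253,804.
Year 2: 2,790 × $26 = $72,540. Book value $181,264.
Year 3: 1,143 × $26 = $29,718. Book value $151,546.
Accumulated through year 3 = $286,954 − $151,546 = $135,408.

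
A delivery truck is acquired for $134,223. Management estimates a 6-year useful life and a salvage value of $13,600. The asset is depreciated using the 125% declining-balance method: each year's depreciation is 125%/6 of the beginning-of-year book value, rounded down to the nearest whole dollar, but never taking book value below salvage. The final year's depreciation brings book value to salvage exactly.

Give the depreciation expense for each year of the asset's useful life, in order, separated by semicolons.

Depreciable base = $134,223 − $13,600 = $120,623.
Year 1: ⌊$134,223 × 125%/6⌋ = $27,963. Book value $106,260.
Year 2: ⌊$106,260 × 125%/6⌋ = $22,137. Book value $84,123.
Year 3: ⌊$84,123 × 125%/6⌋ = $17,525. Book value $66,598.
Year 4: ⌊$66,598 × 125%/6⌋ = $13,874. Book value $52,724.
Year 5: ⌊$52,724 × 125%/6⌋ = $10,984. Book value $41,740.
Year 6 (final): $41,740 − $13,600 = $28,140. Book value $13,600.

$27,963; $22,137; $17,525; $13,874; $10,984; $28,140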